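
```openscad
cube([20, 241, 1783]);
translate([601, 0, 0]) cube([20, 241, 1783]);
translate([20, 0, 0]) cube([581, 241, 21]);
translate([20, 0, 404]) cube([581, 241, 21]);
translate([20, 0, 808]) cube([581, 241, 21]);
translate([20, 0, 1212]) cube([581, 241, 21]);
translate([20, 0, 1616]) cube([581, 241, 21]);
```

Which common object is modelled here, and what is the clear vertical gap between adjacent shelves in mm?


A bookshelf. The clear shelf gap is 383 mm.

Two tall side panels with 5 horizontal boards between them — a bookshelf. The first two shelf undersides are at z = 0 and z = 404; with shelf thickness 21, the clear gap is 404 − 0 − 21 = 383 mm.


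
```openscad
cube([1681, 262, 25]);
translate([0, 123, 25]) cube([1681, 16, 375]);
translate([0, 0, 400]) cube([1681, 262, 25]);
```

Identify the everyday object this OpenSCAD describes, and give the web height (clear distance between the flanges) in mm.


An I-beam. The web height is 375 mm.

Two wide flanges with a thin centred web — an I-beam. Overall 425 mm minus two 25 mm flanges gives a web of 425 − 2·25 = 375 mm.


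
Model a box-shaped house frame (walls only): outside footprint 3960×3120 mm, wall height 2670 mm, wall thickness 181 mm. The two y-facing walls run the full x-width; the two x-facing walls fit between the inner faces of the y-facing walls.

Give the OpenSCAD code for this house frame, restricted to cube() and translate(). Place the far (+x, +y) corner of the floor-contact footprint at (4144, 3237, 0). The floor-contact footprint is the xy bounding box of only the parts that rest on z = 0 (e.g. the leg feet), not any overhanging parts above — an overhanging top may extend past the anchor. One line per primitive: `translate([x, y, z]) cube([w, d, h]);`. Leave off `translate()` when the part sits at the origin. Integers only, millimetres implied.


translate([184, 117, 0]) cube([3960, 181, 2670]);
translate([184, 3056, 0]) cube([3960, 181, 2670]);
translate([184, 298, 0]) cube([181, 2758, 2670]);
translate([3963, 298, 0]) cube([181, 2758, 2670]);


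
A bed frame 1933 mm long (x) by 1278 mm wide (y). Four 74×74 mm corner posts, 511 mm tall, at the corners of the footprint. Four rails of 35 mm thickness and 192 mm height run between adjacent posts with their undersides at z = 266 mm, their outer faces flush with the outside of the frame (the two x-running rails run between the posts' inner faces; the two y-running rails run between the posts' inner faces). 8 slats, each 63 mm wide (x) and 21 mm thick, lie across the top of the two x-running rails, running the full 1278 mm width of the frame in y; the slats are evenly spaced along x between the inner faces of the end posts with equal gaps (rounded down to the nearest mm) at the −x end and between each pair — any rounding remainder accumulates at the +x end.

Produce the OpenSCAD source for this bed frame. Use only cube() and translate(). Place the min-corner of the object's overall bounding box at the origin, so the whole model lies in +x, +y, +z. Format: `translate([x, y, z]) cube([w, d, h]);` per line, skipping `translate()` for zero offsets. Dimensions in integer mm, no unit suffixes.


cube([74, 74, 511]);
translate([0, 1204, 0]) cube([74, 74, 511]);
translate([1859, 0, 0]) cube([74, 74, 511]);
translate([1859, 1204, 0]) cube([74, 74, 511]);
translate([74, 0, 266]) cube([1785, 35, 192]);
translate([74, 1243, 266]) cube([1785, 35, 192]);
translate([0, 74, 266]) cube([35, 1130, 192]);
translate([1898, 74, 266]) cube([35, 1130, 192]);
translate([216, 0, 458]) cube([63, 1278, 21]);
translate([421, 0, 458]) cube([63, 1278, 21]);
translate([626, 0, 458]) cube([63, 1278, 21]);
translate([831, 0, 458]) cube([63, 1278, 21]);
translate([1036, 0, 458]) cube([63, 1278, 21]);
translate([1241, 0, 458]) cube([63, 1278, 21]);
translate([1446, 0, 458]) cube([63, 1278, 21]);
translate([1651, 0, 458]) cube([63, 1278, 21]);


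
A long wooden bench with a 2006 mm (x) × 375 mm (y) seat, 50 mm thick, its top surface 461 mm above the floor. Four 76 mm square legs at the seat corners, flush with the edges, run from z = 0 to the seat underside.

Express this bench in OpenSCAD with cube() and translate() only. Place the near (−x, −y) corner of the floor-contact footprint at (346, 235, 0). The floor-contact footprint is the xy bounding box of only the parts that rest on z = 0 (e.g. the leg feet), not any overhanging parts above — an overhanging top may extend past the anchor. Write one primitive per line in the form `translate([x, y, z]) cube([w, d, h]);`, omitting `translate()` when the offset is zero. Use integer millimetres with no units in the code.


// leg_h = 461 − 50 = 411
translate([346, 235, 411]) cube([2006, 375, 50]);
translate([346, 235, 0]) cube([76, 76, 411]);
translate([346, 534, 0]) cube([76, 76, 411]);
translate([2276, 235, 0]) cube([76, 76, 411]);
translate([2276, 534, 0]) cube([76, 76, 411]);


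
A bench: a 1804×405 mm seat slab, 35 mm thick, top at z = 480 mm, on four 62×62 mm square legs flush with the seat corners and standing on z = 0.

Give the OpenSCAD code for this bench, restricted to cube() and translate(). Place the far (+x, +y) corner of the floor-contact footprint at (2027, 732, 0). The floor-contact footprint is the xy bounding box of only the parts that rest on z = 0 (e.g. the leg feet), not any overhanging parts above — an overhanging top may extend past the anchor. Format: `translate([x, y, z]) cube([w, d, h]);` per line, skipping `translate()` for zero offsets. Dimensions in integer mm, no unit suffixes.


translate([223, 327, 445]) cube([1804, 405, 35]);
translate([223, 327, 0]) cube([62, 62, 445]);
translate([223, 670, 0]) cube([62, 62, 445]);
translate([1965, 327, 0]) cube([62, 62, 445]);
translate([1965, 670, 0]) cube([62, 62, 445]);


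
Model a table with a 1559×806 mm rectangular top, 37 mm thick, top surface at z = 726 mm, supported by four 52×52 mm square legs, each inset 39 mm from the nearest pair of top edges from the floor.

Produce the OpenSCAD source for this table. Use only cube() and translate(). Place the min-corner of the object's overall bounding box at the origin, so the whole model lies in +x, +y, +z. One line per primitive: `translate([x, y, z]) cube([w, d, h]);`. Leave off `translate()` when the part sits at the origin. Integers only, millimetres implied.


translate([0, 0, 689]) cube([1559, 806, 37]);
translate([39, 39, 0]) cube([52, 52, 689]);
translate([1468, 39, 0]) cube([52, 52, 689]);
translate([39, 715, 0]) cube([52, 52, 689]);
translate([1468, 715, 0]) cube([52, 52, 689]);


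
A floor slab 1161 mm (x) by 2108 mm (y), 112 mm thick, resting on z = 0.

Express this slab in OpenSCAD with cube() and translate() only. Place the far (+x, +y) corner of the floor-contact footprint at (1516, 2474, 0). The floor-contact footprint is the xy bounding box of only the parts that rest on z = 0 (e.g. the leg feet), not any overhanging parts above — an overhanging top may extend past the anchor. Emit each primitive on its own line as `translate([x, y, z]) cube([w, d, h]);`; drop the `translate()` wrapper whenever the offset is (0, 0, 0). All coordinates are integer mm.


translate([355, 366, 0]) cube([1161, 2108, 112]);


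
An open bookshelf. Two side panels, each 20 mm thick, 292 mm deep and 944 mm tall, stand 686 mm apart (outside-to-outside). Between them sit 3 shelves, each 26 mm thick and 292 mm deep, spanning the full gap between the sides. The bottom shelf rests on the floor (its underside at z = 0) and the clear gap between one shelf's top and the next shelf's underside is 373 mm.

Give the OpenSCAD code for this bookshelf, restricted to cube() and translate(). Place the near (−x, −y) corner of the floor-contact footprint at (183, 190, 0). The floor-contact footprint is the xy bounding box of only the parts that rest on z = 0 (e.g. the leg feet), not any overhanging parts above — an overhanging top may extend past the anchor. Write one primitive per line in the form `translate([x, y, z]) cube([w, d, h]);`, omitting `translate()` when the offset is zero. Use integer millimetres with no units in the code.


translate([183, 190, 0]) cube([20, 292, 944]);
translate([849, 190, 0]) cube([20, 292, 944]);
translate([203, 190, 0]) cube([646, 292, 26]);
translate([203, 190, 399]) cube([646, 292, 26]);
translate([203, 190, 798]) cube([646, 292, 26]);


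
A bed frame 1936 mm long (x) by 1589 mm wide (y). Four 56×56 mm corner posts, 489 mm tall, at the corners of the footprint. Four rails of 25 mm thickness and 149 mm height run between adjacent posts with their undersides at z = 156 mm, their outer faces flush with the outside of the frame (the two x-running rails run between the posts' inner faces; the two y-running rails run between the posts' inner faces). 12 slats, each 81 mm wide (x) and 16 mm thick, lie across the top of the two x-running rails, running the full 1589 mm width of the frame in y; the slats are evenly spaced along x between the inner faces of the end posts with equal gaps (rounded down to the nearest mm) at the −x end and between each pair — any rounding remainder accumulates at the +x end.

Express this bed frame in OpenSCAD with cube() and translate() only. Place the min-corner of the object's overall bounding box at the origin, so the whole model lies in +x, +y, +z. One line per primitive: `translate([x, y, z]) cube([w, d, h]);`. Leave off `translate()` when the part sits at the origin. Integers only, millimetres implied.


cube([56, 56, 489]);
translate([0, 1533, 0]) cube([56, 56, 489]);
translate([1880, 0, 0]) cube([56, 56, 489]);
translate([1880, 1533, 0]) cube([56, 56, 489]);
translate([56, 0, 156]) cube([1824, 25, 149]);
translate([56, 1564, 156]) cube([1824, 25, 149]);
translate([0, 56, 156]) cube([25, 1477, 149]);
translate([1911, 56, 156]) cube([25, 1477, 149]);
translate([121, 0, 305]) cube([81, 1589, 16]);
translate([267, 0, 305]) cube([81, 1589, 16]);
translate([413, 0, 305]) cube([81, 1589, 16]);
translate([559, 0, 305]) cube([81, 1589, 16]);
translate([705, 0, 305]) cube([81, 1589, 16]);
translate([851, 0, 305]) cube([81, 1589, 16]);
translate([997, 0, 305]) cube([81, 1589, 16]);
translate([1143, 0, 305]) cube([81, 1589, 16]);
translate([1289, 0, 305]) cube([81, 1589, 16]);
translate([1435, 0, 305]) cube([81, 1589, 16]);
translate([1581, 0, 305]) cube([81, 1589, 16]);
translate([1727, 0, 305]) cube([81, 1589, 16]);


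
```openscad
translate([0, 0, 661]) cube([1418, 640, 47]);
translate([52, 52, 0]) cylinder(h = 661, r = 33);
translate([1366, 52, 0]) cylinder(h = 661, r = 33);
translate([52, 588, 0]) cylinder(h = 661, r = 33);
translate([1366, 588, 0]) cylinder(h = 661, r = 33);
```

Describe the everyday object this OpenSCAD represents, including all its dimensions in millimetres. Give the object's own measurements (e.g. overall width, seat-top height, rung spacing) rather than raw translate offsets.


A table: top 1418 mm (x) × 640 mm (y), 47 mm thick, upper face at z = 708 mm, on four round legs of 66 mm diameter, each leg's bounding box inset 19 mm from the nearest pair of top edges from z = 0 to the bottom of the top.


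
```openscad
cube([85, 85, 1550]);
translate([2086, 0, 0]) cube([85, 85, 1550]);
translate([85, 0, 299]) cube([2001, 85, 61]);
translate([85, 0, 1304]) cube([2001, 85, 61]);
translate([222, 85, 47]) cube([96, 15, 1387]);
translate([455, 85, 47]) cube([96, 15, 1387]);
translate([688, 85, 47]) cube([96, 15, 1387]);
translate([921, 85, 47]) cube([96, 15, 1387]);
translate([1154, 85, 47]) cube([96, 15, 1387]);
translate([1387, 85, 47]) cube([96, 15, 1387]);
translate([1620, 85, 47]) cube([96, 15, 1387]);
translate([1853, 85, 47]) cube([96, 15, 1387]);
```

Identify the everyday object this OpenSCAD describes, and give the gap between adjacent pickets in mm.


A fence section. The picket gap is 137 mm.

Two posts, two rails, 8 pickets — a fence section. Span 2001 mm holds 8 pickets of 96 mm with 9 equal gaps: ⌊(2001 − 8·96) / 9⌋ = 137 mm.


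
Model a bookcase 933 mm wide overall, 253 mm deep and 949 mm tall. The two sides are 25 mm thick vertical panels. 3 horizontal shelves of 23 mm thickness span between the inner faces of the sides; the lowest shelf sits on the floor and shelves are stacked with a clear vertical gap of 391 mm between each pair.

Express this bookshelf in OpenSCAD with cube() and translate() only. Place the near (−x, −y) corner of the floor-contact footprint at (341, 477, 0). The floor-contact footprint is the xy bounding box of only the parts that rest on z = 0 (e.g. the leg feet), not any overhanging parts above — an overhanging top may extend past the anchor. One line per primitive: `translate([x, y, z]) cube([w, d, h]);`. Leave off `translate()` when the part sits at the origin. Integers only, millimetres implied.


translate([341, 477, 0]) cube([25, 253, 949]);
translate([1249, 477, 0]) cube([25, 253, 949]);
translate([366, 477, 0]) cube([883, 253, 23]);
translate([366, 477, 414]) cube([883, 253, 23]);
translate([366, 477, 828]) cube([883, 253, 23]);


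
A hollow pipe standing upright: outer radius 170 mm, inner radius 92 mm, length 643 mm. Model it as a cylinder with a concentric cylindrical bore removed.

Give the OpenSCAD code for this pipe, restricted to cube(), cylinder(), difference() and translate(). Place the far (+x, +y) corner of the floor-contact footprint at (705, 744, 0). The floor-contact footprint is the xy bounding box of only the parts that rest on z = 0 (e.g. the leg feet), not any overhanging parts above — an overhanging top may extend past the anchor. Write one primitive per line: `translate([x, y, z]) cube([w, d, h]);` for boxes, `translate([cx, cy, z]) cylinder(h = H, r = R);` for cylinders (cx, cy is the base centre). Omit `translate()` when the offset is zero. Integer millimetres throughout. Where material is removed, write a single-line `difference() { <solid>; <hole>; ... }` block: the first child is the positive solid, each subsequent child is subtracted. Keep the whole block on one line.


difference() { translate([535, 574, 0]) cylinder(h = 643, r = 170); translate([535, 574, 0]) cylinder(h = 643, r = 92); }


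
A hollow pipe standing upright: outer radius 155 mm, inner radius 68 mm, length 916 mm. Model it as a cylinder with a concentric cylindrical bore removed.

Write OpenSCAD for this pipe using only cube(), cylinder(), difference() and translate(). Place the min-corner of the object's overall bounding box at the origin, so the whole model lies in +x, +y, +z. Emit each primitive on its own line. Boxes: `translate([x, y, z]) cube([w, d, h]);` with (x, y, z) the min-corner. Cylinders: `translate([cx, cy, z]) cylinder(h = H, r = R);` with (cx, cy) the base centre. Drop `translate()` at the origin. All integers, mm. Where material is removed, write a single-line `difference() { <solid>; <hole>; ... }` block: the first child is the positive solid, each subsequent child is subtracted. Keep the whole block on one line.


difference() { translate([155, 155, 0]) cylinder(h = 916, r = 155); translate([155, 155, 0]) cylinder(h = 916, r = 68); }


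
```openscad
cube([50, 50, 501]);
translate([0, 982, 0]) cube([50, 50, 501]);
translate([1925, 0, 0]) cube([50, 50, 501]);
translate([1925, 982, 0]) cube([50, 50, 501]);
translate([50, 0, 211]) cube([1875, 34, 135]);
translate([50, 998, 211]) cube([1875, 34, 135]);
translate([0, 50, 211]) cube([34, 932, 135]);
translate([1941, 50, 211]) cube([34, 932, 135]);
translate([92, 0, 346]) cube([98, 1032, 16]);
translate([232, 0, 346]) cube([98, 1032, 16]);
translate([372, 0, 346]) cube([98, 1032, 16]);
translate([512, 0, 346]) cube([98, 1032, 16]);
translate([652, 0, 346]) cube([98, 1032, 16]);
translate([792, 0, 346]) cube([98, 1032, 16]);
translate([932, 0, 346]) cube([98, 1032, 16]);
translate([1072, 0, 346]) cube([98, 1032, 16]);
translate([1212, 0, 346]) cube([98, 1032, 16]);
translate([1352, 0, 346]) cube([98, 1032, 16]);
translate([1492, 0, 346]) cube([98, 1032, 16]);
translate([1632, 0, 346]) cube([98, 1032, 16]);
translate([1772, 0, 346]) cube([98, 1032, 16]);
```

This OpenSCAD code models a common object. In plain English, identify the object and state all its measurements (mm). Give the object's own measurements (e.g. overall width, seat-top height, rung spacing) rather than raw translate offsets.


A bed frame 1975 mm long (x) by 1032 mm wide (y). Four 50×50 mm corner posts, 501 mm tall, at the corners of the footprint. Four rails of 34 mm thickness and 135 mm height run between adjacent posts with their undersides at z = 211 mm, their outer faces flush with the outside of the frame (the two x-running rails run between the posts' inner faces; the two y-running rails run between the posts' inner faces). 13 slats, each 98 mm wide (x) and 16 mm thick, lie across the top of the two x-running rails, running the full 1032 mm width of the frame in y; along x they sit between the end posts with a 42 mm gap after the −x posts and between neighbouring slats, leaving 55 mm before the +x posts.


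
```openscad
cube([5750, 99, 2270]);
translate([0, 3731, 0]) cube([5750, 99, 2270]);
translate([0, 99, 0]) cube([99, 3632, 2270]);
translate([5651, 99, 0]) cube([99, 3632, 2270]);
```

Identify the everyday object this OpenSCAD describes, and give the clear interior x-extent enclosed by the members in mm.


A house (or room) frame. The interior width is 5552 mm.

Four 2270 mm walls enclosing a rectangle with no floor or roof — a room or house frame. Outside width is 5750 mm and wall thickness is 99 mm, so the interior width is 5750 − 2 × 99 = 5552 mm.


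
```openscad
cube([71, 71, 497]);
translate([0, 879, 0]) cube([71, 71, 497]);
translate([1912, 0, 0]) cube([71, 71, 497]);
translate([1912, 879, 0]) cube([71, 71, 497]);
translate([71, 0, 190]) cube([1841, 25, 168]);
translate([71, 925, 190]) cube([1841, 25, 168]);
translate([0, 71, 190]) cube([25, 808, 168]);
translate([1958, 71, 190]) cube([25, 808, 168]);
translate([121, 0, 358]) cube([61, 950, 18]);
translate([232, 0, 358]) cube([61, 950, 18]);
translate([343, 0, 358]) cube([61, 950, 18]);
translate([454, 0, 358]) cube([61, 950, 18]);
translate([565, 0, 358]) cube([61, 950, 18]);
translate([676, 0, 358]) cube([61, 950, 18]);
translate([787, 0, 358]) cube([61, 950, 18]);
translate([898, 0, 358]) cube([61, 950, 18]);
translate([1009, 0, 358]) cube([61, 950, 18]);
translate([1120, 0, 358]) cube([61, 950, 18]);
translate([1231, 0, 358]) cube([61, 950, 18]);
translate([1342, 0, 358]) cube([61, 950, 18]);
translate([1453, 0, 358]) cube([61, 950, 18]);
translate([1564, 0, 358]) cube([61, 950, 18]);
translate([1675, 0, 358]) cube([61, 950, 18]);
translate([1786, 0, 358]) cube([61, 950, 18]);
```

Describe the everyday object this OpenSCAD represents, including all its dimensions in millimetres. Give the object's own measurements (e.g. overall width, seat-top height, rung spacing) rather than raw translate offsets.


A bed frame 1983 mm long (x) by 950 mm wide (y). Four 71×71 mm corner posts, 497 mm tall, at the corners of the footprint. Four rails of 25 mm thickness and 168 mm height run between adjacent posts with their undersides at z = 190 mm, their outer faces flush with the outside of the frame (the two x-running rails run between the posts' inner faces; the two y-running rails run between the posts' inner faces). 16 slats, each 61 mm wide (x) and 18 mm thick, lie across the top of the two x-running rails, running the full 950 mm width of the frame in y; along x they sit between the end posts with a 50 mm gap after the −x posts and between neighbouring slats, leaving 65 mm before the +x posts.


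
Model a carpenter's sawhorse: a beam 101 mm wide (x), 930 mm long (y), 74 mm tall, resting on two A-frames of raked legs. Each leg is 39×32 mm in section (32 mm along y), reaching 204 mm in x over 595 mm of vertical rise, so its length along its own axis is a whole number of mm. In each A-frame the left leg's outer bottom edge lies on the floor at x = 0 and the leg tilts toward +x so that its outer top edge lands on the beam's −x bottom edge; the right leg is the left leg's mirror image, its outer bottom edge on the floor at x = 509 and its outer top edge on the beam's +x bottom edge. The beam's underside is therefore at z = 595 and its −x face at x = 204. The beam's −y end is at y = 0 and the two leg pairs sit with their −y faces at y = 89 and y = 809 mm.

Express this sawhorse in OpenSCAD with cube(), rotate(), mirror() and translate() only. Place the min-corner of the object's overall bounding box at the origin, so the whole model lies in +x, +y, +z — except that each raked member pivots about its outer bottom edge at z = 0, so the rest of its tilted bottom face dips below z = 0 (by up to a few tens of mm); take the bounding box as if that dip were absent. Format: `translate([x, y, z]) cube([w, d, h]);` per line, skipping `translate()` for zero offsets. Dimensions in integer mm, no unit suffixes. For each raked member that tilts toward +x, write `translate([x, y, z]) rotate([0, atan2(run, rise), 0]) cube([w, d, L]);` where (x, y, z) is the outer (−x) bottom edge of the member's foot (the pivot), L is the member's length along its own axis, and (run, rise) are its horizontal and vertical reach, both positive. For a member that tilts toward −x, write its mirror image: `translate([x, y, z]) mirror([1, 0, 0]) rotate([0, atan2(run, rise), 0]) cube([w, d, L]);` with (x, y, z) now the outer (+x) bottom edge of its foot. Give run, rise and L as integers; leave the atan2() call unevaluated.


// leg length = √(204² + 595²) = 629
// right-leg outer foot x = 2·204 + 101 = 509
// beam min-corner = (204, 0, 595)
translate([204, 0, 595]) cube([101, 930, 74]);
translate([0, 89, 0]) rotate([0, atan2(204, 595), 0]) cube([39, 32, 629]);
translate([509, 89, 0]) mirror([1, 0, 0]) rotate([0, atan2(204, 595), 0]) cube([39, 32, 629]);
translate([0, 809, 0]) rotate([0, atan2(204, 595), 0]) cube([39, 32, 629]);
translate([509, 809, 0]) mirror([1, 0, 0]) rotate([0, atan2(204, 595), 0]) cube([39, 32, 629]);


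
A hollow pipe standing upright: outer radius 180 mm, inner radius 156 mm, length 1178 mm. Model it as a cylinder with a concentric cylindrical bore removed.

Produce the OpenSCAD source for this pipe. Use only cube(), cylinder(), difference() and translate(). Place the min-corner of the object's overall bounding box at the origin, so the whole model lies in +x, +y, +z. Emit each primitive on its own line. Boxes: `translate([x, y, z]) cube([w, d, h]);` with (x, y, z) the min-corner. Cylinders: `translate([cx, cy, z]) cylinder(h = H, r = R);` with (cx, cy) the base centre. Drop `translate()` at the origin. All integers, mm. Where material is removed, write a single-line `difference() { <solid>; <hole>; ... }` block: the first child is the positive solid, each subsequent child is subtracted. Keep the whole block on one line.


difference() { translate([180, 180, 0]) cylinder(h = 1178, r = 180); translate([180, 180, 0]) cylinder(h = 1178, r = 156); }


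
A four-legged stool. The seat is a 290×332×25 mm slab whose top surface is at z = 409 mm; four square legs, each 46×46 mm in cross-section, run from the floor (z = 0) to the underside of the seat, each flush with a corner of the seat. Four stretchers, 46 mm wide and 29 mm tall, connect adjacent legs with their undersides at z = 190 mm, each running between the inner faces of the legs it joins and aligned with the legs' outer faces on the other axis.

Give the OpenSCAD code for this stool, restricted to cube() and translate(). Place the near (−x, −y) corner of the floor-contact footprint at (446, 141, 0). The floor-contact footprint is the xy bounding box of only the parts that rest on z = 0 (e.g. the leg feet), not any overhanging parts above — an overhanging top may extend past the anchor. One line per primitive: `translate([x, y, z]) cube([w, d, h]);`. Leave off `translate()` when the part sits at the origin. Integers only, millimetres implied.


translate([446, 141, 384]) cube([290, 332, 25]);
translate([446, 141, 0]) cube([46, 46, 384]);
translate([690, 141, 0]) cube([46, 46, 384]);
translate([446, 427, 0]) cube([46, 46, 384]);
translate([690, 427, 0]) cube([46, 46, 384]);
translate([492, 141, 190]) cube([198, 46, 29]);
translate([492, 427, 190]) cube([198, 46, 29]);
translate([446, 187, 190]) cube([46, 240, 29]);
translate([690, 187, 190]) cube([46, 240, 29]);


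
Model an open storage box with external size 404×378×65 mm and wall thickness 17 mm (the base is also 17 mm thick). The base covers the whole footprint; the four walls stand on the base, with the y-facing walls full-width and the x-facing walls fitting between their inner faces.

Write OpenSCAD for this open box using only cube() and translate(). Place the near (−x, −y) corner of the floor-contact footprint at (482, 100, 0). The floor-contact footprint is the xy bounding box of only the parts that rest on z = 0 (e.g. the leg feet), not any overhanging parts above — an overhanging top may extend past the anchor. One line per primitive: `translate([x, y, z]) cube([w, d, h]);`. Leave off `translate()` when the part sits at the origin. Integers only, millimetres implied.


translate([482, 100, 0]) cube([404, 378, 17]);
translate([482, 100, 17]) cube([404, 17, 48]);
translate([482, 461, 17]) cube([404, 17, 48]);
translate([482, 117, 17]) cube([17, 344, 48]);
translate([869, 117, 17]) cube([17, 344, 48]);


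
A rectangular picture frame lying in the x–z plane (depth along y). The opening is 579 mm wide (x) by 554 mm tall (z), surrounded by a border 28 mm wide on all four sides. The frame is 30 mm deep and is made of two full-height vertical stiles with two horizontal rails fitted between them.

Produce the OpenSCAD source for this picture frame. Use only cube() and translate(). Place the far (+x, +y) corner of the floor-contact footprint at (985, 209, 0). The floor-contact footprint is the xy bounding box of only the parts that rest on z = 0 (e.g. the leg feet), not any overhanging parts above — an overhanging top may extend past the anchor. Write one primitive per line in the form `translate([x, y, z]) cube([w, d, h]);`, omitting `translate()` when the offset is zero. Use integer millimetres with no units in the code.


translate([350, 179, 0]) cube([28, 30, 610]);
translate([957, 179, 0]) cube([28, 30, 610]);
translate([378, 179, 0]) cube([579, 30, 28]);
translate([378, 179, 582]) cube([579, 30, 28]);


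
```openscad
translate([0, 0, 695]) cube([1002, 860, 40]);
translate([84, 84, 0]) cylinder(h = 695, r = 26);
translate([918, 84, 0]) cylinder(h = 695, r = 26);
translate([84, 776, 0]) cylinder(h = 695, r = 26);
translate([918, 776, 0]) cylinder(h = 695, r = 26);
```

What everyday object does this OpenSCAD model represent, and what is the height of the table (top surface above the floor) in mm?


A table. The table height is 735 mm.

A 1002×860×40 slab sits at z = 695 on four Ø52 mm round legs — a table. The top surface is at 695 + 40 = 735 mm.


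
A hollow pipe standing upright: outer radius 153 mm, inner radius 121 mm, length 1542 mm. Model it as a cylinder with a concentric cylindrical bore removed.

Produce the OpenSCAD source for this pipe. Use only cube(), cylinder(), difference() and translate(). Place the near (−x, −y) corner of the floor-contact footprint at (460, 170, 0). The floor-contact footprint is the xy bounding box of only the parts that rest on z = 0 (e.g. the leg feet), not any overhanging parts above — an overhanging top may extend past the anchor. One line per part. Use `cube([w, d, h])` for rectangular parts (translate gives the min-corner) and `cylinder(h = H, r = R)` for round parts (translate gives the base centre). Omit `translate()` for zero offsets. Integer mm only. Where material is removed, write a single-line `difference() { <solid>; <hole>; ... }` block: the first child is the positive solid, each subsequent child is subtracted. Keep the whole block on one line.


difference() { translate([613, 323, 0]) cylinder(h = 1542, r = 153); translate([613, 323, 0]) cylinder(h = 1542, r = 121); }


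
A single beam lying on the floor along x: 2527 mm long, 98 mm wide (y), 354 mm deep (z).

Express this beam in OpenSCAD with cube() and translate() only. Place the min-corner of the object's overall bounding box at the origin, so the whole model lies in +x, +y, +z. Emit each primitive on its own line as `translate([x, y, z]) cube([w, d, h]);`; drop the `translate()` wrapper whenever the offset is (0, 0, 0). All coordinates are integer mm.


cube([2527, 98, 354]);


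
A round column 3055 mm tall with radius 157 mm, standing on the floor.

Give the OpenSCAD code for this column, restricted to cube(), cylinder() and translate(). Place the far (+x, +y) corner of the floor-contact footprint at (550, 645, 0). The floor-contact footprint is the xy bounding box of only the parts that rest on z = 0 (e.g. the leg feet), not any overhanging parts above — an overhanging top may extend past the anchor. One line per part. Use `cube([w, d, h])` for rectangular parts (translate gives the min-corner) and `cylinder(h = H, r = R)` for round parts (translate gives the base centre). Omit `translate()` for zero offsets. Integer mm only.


translate([393, 488, 0]) cylinder(h = 3055, r = 157);


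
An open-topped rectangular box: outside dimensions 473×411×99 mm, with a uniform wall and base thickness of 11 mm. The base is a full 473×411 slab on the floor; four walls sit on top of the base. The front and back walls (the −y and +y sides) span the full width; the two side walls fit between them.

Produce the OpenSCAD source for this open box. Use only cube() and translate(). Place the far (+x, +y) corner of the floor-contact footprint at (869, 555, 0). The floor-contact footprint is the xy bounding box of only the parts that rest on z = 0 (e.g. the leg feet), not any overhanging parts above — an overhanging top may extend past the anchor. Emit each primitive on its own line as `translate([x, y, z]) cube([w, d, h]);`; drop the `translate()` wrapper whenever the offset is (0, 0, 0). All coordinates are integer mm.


translate([396, 144, 0]) cube([473, 411, 11]);
translate([396, 144, 11]) cube([473, 11, 88]);
translate([396, 544, 11]) cube([473, 11, 88]);
translate([396, 155, 11]) cube([11, 389, 88]);
translate([858, 155, 11]) cube([11, 389, 88]);


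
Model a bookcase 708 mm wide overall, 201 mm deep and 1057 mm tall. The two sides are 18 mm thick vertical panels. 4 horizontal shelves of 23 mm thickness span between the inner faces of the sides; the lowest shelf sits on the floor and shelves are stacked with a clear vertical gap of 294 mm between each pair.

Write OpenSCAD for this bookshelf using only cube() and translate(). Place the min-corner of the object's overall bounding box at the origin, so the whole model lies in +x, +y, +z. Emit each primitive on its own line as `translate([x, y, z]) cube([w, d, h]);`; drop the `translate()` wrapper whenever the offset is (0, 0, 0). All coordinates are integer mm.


cube([18, 201, 1057]);
translate([690, 0, 0]) cube([18, 201, 1057]);
translate([18, 0, 0]) cube([672, 201, 23]);
translate([18, 0, 317]) cube([672, 201, 23]);
translate([18, 0, 634]) cube([672, 201, 23]);
translate([18, 0, 951]) cube([672, 201, 23]);


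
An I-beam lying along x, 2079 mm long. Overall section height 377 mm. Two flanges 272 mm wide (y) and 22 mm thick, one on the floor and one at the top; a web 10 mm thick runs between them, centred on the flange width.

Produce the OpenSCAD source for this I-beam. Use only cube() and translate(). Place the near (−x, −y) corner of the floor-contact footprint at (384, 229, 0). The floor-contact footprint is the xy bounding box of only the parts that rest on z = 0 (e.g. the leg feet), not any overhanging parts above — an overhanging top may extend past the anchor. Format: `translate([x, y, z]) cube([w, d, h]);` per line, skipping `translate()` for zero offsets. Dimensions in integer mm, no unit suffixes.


translate([384, 229, 0]) cube([2079, 272, 22]);
translate([384, 360, 22]) cube([2079, 10, 333]);
translate([384, 229, 355]) cube([2079, 272, 22]);


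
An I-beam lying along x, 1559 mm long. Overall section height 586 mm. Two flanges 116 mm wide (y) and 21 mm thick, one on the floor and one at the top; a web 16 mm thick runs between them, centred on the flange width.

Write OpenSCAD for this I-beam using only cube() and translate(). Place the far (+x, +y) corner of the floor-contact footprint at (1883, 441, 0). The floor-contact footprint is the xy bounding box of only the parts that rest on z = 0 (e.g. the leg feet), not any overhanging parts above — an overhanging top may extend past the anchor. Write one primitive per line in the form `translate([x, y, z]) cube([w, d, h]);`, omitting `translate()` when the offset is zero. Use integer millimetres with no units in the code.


translate([324, 325, 0]) cube([1559, 116, 21]);
translate([324, 375, 21]) cube([1559, 16, 544]);
translate([324, 325, 565]) cube([1559, 116, 21]);


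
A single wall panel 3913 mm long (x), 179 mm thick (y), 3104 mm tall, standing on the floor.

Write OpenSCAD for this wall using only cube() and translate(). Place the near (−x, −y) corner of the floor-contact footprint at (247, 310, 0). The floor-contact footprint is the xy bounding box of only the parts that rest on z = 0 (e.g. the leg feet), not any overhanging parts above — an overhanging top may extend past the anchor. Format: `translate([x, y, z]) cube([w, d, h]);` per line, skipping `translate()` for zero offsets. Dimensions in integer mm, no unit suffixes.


translate([247, 310, 0]) cube([3913, 179, 3104]);


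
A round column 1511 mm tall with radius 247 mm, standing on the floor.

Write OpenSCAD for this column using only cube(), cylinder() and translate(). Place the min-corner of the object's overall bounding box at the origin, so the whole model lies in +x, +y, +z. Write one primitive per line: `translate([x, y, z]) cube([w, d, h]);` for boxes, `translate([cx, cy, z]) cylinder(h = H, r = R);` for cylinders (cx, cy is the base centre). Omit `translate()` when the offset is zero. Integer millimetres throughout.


translate([247, 247, 0]) cylinder(h = 1511, r = 247);


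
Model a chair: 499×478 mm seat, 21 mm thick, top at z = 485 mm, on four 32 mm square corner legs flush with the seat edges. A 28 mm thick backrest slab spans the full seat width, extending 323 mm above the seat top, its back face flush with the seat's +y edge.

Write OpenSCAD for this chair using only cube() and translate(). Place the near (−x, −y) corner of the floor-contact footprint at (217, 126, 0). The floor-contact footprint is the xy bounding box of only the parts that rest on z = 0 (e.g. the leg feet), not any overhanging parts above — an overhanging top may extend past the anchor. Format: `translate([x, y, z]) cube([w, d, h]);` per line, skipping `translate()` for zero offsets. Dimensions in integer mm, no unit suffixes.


translate([217, 126, 464]) cube([499, 478, 21]);
translate([217, 126, 0]) cube([32, 32, 464]);
translate([684, 126, 0]) cube([32, 32, 464]);
translate([217, 572, 0]) cube([32, 32, 464]);
translate([684, 572, 0]) cube([32, 32, 464]);
translate([217, 576, 485]) cube([499, 28, 323]);


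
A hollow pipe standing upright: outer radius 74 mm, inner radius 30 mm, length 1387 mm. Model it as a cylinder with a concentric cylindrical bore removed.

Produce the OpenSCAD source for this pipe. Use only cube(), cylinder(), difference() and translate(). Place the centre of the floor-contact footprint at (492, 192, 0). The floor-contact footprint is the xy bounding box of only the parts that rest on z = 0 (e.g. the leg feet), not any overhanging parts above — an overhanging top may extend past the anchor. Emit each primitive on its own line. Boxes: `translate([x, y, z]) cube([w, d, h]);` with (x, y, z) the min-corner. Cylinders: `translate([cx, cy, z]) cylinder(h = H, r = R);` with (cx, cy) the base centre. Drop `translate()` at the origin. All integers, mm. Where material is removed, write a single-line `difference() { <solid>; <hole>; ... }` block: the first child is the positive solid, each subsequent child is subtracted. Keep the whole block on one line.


difference() { translate([492, 192, 0]) cylinder(h = 1387, r = 74); translate([492, 192, 0]) cylinder(h = 1387, r = 30); }


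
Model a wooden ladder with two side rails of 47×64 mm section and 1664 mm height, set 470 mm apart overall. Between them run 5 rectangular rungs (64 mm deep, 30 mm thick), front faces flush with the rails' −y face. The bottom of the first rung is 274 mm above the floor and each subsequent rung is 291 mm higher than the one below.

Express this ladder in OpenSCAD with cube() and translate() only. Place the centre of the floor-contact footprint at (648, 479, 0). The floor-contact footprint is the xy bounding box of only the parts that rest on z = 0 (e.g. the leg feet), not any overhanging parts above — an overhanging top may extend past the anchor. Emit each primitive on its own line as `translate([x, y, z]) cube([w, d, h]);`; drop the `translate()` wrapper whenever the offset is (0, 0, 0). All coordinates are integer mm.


translate([413, 447, 0]) cube([47, 64, 1664]);
translate([836, 447, 0]) cube([47, 64, 1664]);
translate([460, 447, 274]) cube([376, 64, 30]);
translate([460, 447, 565]) cube([376, 64, 30]);
translate([460, 447, 856]) cube([376, 64, 30]);
translate([460, 447, 1147]) cube([376, 64, 30]);
translate([460, 447, 1438]) cube([376, 64, 30]);


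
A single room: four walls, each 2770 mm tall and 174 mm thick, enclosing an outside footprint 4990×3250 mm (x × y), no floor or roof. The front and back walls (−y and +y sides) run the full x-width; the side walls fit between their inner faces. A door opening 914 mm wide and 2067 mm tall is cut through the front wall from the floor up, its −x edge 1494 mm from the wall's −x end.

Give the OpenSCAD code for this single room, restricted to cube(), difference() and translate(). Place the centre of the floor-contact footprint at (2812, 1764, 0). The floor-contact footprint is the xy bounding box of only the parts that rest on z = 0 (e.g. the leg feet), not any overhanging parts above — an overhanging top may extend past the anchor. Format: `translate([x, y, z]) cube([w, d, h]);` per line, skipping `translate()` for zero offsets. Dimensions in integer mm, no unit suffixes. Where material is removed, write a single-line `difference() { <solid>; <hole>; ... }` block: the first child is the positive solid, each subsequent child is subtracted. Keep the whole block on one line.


difference() { translate([317, 139, 0]) cube([4990, 174, 2770]); translate([1811, 139, 0]) cube([914, 174, 2067]); }
translate([317, 3215, 0]) cube([4990, 174, 2770]);
translate([317, 313, 0]) cube([174, 2902, 2770]);
translate([5133, 313, 0]) cube([174, 2902, 2770]);


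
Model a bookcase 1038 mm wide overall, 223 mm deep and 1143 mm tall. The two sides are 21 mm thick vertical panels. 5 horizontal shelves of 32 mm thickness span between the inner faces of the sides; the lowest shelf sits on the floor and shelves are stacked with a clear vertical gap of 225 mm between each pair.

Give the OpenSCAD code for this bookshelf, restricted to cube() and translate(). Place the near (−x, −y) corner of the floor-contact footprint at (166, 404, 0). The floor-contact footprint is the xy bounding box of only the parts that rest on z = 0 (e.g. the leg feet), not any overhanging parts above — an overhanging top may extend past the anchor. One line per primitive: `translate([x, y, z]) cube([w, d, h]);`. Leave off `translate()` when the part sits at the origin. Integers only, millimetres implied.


translate([166, 404, 0]) cube([21, 223, 1143]);
translate([1183, 404, 0]) cube([21, 223, 1143]);
translate([187, 404, 0]) cube([996, 223, 32]);
translate([187, 404, 257]) cube([996, 223, 32]);
translate([187, 404, 514]) cube([996, 223, 32]);
translate([187, 404, 771]) cube([996, 223, 32]);
translate([187, 404, 1028]) cube([996, 223, 32]);


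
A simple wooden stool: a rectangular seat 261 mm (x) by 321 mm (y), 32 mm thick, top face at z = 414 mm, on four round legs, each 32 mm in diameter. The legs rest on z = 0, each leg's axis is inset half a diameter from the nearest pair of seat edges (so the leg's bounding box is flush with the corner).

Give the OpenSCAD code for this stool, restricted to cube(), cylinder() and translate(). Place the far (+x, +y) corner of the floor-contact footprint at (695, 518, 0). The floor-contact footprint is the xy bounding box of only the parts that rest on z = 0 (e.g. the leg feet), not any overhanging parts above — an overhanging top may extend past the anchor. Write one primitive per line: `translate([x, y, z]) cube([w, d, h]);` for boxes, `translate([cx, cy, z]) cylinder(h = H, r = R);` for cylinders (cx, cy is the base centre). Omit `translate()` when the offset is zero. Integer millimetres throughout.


translate([434, 197, 382]) cube([261, 321, 32]);
translate([450, 213, 0]) cylinder(h = 382, r = 16);
translate([679, 213, 0]) cylinder(h = 382, r = 16);
translate([450, 502, 0]) cylinder(h = 382, r = 16);
translate([679, 502, 0]) cylinder(h = 382, r = 16);
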